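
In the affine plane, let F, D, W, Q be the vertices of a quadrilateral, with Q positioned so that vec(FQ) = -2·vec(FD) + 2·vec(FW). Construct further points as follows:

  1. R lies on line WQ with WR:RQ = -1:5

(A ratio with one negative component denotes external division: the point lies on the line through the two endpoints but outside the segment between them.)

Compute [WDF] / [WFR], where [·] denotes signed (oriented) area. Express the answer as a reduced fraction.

Assign F = (0, 0), D = (1, 0), W = (0, 1), Q = (-2, 2) — the answer is frame-independent, so this choice is without loss of generality.
1. R lies on line WQ with WR:RQ = -1:5 ⇒ R = (1/2, 3/4)
2·[WDF] = -1, 2·[WFR] = 1/2
[WDF]:[WFR] = -1:1/2 = -2

[WDF]:[WFR] = -2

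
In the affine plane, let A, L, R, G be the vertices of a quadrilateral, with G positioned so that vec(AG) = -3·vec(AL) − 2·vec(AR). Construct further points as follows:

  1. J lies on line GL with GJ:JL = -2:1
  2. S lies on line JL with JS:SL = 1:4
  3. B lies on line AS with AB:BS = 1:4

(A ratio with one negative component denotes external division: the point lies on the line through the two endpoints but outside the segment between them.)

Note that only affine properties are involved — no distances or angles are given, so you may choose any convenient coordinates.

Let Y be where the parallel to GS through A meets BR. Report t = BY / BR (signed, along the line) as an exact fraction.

Work in coordinates with A = (0, 0), L = (1, 0), R = (0, 1), G = (-3, -2).
1. J lies on line GL with GJ:JL = -2:1 ⇒ J = (5, 2)
2. S lies on line JL with JS:SL = 1:4 ⇒ S = (21/5, 8/5)
3. B lies on line AS with AB:BS = 1:4 ⇒ B = (21/25, 8/25)
through A parallel to GS: direction (36/5, 18/5); meets BR at Y = (42/55, 21/55)
Y = B + t·(R−B) with t = 1/11

t = 1/11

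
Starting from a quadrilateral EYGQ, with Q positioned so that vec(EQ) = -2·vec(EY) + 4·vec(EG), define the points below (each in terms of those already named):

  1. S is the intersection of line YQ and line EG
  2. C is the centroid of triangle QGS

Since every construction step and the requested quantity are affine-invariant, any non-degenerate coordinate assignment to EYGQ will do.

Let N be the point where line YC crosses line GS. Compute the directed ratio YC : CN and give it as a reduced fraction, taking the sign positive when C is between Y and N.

Set E = (0, 0), Y = (1, 0), G = (0, 1), Q = (-2, 4); any affine frame gives the same invariant.
1. S is the intersection of line YQ and line EG ⇒ S = (0, 4/3)
2. C is the centroid of triangle QGS ⇒ C = (-2/3, 19/9)
line YC meets GS at N = (0, 19/15)
C = Y + t·(N−Y) with t = 5/3, so YC:CN = 5/3:-2/3

YC:CN = -5/2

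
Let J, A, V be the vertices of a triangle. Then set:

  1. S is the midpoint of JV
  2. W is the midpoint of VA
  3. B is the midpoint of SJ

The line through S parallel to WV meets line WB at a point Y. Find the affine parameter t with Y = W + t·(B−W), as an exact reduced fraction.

Set J = (0, 0), A = (1, 0), V = (0, 1); any affine frame gives the same invariant.
1. S is the midpoint of JV ⇒ S = (0, 1/2)
2. W is the midpoint of VA ⇒ W = (1/2, 1/2)
3. B is the midpoint of SJ ⇒ B = (0, 1/4)
through S parallel to WV: direction (-1/2, 1/2); meets WB at Y = (1/6, 1/3)
Y = W + t·(B−W) with t = 2/3

t = 2/3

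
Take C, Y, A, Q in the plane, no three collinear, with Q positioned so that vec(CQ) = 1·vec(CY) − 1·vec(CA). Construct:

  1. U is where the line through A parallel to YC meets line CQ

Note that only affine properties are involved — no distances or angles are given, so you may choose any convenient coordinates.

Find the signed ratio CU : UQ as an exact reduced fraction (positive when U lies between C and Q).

Set C = (0, 0), Y = (1, 0), A = (0, 1), Q = (1, -1); any affine frame gives the same invariant.
1. U is where the line through A parallel to YC meets line CQ ⇒ U = (-1, 1)
U = C + t·(Q−C) with t = -1, so CU:UQ = t:(1−t) = -1:2

CU:UQ = -1/2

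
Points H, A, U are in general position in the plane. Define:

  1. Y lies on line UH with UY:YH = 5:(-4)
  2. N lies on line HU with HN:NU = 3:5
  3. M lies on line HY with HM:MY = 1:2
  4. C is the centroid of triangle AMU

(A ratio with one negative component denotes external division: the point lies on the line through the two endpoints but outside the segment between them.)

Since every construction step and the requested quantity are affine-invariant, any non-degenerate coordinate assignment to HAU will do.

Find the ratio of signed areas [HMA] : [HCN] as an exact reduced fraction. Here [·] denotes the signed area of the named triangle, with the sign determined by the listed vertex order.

[HMA]:[HCN] = 32/3

Set H = (0, 0), A = (1, 0), U = (0, 1); any affine frame gives the same invariant.
1. Y lies on line UH with UY:YH = 5:(-4) ⇒ Y = (0, -4)
2. N lies on line HU with HN:NU = 3:5 ⇒ N = (0, 3/8)
3. M lies on line HY with HM:MY = 1:2 ⇒ M = (0, -4/3)
4. C is the centroid of triangle AMU ⇒ C = (1/3, -1/9)
2·[HMA] = 4/3, 2·[HCN] = 1/8
[HMA]:[HCN] = 4/3:1/8 = 32/3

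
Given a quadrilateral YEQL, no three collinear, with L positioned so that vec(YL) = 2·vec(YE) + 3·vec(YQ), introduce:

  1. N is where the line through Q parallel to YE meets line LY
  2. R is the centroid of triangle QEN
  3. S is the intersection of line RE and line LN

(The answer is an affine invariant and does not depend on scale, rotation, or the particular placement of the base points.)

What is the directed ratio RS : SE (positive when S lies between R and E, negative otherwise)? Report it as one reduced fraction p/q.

Assign Y = (0, 0), E = (1, 0), Q = (0, 1), L = (2, 3) — the answer is frame-independent, so this choice is without loss of generality.
1. N is where the line through Q parallel to YE meets line LY ⇒ N = (2/3, 1)
2. R is the centroid of triangle QEN ⇒ R = (5/9, 2/3)
3. S is the intersection of line RE and line LN ⇒ S = (1/2, 3/4)
S = R + t·(E−R) with t = -1/8, so RS:SE = t:(1−t) = -1/8:9/8

RS:SE = -1/9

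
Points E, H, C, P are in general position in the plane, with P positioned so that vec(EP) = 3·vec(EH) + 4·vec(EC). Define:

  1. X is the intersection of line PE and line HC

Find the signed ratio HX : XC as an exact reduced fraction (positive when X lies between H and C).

HX:XC = 4/3

Assign E = (0, 0), H = (1, 0), C = (0, 1), P = (3, 4) — the answer is frame-independent, so this choice is without loss of generality.
1. X is the intersection of line PE and line HC ⇒ X = (3/7, 4/7)
X = H + t·(C−H) with t = 4/7, so HX:XC = t:(1−t) = 4/7:3/7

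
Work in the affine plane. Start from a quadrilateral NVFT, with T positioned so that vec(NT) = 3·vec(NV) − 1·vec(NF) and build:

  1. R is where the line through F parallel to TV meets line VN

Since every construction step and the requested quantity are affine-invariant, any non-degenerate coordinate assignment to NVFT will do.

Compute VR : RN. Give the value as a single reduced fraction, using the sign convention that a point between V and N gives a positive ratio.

Work in coordinates with N = (0, 0), V = (1, 0), F = (0, 1), T = (3, -1).
1. R is where the line through F parallel to TV meets line VN ⇒ R = (2, 0)
R = V + t·(N−V) with t = -1, so VR:RN = t:(1−t) = -1:2

VR:RN = -1/2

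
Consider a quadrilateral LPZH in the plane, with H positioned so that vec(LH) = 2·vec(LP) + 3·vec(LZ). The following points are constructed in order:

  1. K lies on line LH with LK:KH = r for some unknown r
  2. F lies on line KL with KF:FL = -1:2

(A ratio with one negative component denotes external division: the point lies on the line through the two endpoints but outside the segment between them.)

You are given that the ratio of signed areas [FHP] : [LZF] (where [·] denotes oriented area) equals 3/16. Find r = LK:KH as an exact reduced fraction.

r = 4/5

Set L = (0, 0), P = (1, 0), Z = (0, 1), H = (2, 3); any affine frame gives the same invariant.
1. With LK:KH = r, write λ = r/(r+1) so K = L + λ·(H−L); K is affine-linear in λ
2. F lies on line KL with KF:FL = -1:2 ⇒ F is an affine combination of earlier points and hence also affine-linear in λ
Every point depending on K is an affine combination of K and λ-independent points, so each such coordinate is linear in λ; the λ² term in each signed area is a multiple of (H−L)×(H−L) = 0, so 2·[FHP] and 2·[LZF] are each linear in λ. Evaluating at λ=0 and λ=1:
  2·[FHP] = 6·λ − 3,   2·[LZF] = -4·λ
So [FHP]:[LZF] = (6·λ − 3) / (-4·λ). Setting this equal to 3/16:
  6·λ − 3 = 3/16·(-4·λ)  ⇒  λ = 4/9
Then r = λ/(1−λ) = (4/9)/(5/9) = 4/5. Check: with r = 4/5, K = (8/9, 4/3) and [FHP]:[LZF] = 3/16 as required.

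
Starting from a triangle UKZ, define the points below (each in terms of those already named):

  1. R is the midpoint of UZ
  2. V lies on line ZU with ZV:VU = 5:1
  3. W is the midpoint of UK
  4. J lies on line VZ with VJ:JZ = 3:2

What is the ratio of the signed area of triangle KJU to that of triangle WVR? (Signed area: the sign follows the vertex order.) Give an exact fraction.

Assign U = (0, 0), K = (1, 0), Z = (0, 1) — the answer is frame-independent, so this choice is without loss of generality.
1. R is the midpoint of UZ ⇒ R = (0, 1/2)
2. V lies on line ZU with ZV:VU = 5:1 ⇒ V = (0, 1/6)
3. W is the midpoint of UK ⇒ W = (1/2, 0)
4. J lies on line VZ with VJ:JZ = 3:2 ⇒ J = (0, 2/3)
2·[KJU] = 2/3, 2·[WVR] = -1/6
[KJU]:[WVR] = 2/3:-1/6 = -4

[KJU]:[WVR] = -4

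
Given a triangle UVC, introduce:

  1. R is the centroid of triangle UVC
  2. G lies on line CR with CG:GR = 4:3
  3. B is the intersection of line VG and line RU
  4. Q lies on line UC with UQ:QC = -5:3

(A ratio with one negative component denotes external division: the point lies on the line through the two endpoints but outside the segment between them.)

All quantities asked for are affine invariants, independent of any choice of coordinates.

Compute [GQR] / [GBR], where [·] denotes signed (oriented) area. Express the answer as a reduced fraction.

Work in coordinates with U = (0, 0), V = (1, 0), C = (0, 1).
1. R is the centroid of triangle UVC ⇒ R = (1/3, 1/3)
2. G lies on line CR with CG:GR = 4:3 ⇒ G = (4/21, 13/21)
3. B is the intersection of line VG and line RU ⇒ B = (13/30, 13/30)
4. Q lies on line UC with UQ:QC = -5:3 ⇒ Q = (0, 5/2)
2·[GQR] = -3/14, 2·[GBR] = -3/70
[GQR]:[GBR] = -3/14:-3/70 = 5

[GQR]:[GBR] = 5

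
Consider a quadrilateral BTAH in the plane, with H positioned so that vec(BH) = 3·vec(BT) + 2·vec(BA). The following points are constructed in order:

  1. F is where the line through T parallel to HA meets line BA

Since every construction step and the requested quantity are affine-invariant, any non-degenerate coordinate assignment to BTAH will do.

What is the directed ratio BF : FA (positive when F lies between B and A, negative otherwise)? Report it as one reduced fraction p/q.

Work in coordinates with B = (0, 0), T = (1, 0), A = (0, 1), H = (3, 2).
1. F is where the line through T parallel to HA meets line BA ⇒ F = (0, -1/3)
F = B + t·(A−B) with t = -1/3, so BF:FA = t:(1−t) = -1/3:4/3

BF:FA = -1/4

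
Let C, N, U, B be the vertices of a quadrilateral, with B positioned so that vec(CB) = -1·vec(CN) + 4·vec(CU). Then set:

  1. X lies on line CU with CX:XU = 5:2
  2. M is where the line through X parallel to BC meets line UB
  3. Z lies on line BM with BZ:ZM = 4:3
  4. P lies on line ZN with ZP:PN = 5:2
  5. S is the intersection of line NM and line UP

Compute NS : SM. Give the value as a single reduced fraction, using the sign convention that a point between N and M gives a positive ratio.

Work in coordinates with C = (0, 0), N = (1, 0), U = (0, 1), B = (-1, 4).
1. X lies on line CU with CX:XU = 5:2 ⇒ X = (0, 5/7)
2. M is where the line through X parallel to BC meets line UB ⇒ M = (-2/7, 13/7)
3. Z lies on line BM with BZ:ZM = 4:3 ⇒ Z = (-29/49, 136/49)
4. P lies on line ZN with ZP:PN = 5:2 ⇒ P = (187/343, 272/343)
5. S is the intersection of line NM and line UP ⇒ S = (187/448, 377/448)
S = N + t·(M−N) with t = 29/64, so NS:SM = t:(1−t) = 29/64:35/64

NS:SM = 29/35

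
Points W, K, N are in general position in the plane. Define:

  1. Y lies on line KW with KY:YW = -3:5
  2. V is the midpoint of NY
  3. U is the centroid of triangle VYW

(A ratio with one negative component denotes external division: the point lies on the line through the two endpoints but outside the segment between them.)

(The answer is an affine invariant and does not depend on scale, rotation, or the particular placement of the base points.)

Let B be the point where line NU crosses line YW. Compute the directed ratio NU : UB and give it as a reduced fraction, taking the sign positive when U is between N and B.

Choose coordinates W = (0, 0), K = (1, 0), N = (0, 1).
1. Y lies on line KW with KY:YW = -3:5 ⇒ Y = (5/2, 0)
2. V is the midpoint of NY ⇒ V = (5/4, 1/2)
3. U is the centroid of triangle VYW ⇒ U = (5/4, 1/6)
line NU meets YW at B = (3/2, 0)
U = N + t·(B−N) with t = 5/6, so NU:UB = 5/6:1/6

NU:UB = 5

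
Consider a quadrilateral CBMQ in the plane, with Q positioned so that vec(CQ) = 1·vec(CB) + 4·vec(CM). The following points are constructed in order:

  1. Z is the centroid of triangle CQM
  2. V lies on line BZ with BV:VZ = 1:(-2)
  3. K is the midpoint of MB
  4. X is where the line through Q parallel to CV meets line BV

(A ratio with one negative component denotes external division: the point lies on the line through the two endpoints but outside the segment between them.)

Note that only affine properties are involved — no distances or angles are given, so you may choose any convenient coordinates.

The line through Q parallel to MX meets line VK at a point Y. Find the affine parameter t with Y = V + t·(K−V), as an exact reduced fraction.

Set C = (0, 0), B = (1, 0), M = (0, 1), Q = (1, 4); any affine frame gives the same invariant.
1. Z is the centroid of triangle CQM ⇒ Z = (1/3, 5/3)
2. V lies on line BZ with BV:VZ = 1:(-2) ⇒ V = (5/3, -5/3)
3. K is the midpoint of MB ⇒ K = (1/2, 1/2)
4. X is where the line through Q parallel to CV meets line BV ⇒ X = (-5/3, 20/3)
through Q parallel to MX: direction (-5/3, 17/3); meets VK at Y = (209/54, -311/54)
Y = V + t·(K−V) with t = -17/9

t = -17/9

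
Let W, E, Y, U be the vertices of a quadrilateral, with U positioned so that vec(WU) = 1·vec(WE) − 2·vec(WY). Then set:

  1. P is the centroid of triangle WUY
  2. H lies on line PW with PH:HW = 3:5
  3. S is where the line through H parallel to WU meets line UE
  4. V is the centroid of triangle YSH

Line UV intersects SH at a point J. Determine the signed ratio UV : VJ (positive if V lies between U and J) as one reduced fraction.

Assign W = (0, 0), E = (1, 0), Y = (0, 1), U = (1, -2) — the answer is frame-independent, so this choice is without loss of generality.
1. P is the centroid of triangle WUY ⇒ P = (1/3, -1/3)
2. H lies on line PW with PH:HW = 3:5 ⇒ H = (5/24, -5/24)
3. S is where the line through H parallel to WU meets line UE ⇒ S = (1, -43/24)
4. V is the centroid of triangle YSH ⇒ V = (29/72, -1/3)
line UV meets SH at J = (601/816, -43/34)
V = U + t·(J−U) with t = 34/15, so UV:VJ = 34/15:-19/15

UV:VJ = -34/19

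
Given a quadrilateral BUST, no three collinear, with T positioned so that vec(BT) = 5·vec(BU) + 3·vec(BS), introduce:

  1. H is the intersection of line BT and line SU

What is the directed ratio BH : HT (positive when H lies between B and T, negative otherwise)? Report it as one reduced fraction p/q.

Set B = (0, 0), U = (1, 0), S = (0, 1), T = (5, 3); any affine frame gives the same invariant.
1. H is the intersection of line BT and line SU ⇒ H = (5/8, 3/8)
H = B + t·(T−B) with t = 1/8, so BH:HT = t:(1−t) = 1/8:7/8

BH:HT = 1/7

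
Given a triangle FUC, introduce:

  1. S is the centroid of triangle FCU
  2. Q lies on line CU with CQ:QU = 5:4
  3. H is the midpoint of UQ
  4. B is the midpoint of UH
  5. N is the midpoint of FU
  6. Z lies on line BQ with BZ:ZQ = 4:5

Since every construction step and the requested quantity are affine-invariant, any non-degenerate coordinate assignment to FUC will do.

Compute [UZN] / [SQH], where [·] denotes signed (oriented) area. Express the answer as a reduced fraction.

[UZN]:[SQH] = -7/4

Choose coordinates F = (0, 0), U = (1, 0), C = (0, 1).
1. S is the centroid of triangle FCU ⇒ S = (1/3, 1/3)
2. Q lies on line CU with CQ:QU = 5:4 ⇒ Q = (5/9, 4/9)
3. H is the midpoint of UQ ⇒ H = (7/9, 2/9)
4. B is the midpoint of UH ⇒ B = (8/9, 1/9)
5. N is the midpoint of FU ⇒ N = (1/2, 0)
6. Z lies on line BQ with BZ:ZQ = 4:5 ⇒ Z = (20/27, 7/27)
2·[UZN] = 7/54, 2·[SQH] = -2/27
[UZN]:[SQH] = 7/54:-2/27 = -7/4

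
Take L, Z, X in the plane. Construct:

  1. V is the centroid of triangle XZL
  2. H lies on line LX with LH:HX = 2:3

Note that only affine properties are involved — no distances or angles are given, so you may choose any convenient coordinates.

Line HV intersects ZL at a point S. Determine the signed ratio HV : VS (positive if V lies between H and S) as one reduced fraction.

Assign L = (0, 0), Z = (1, 0), X = (0, 1) — the answer is frame-independent, so this choice is without loss of generality.
1. V is the centroid of triangle XZL ⇒ V = (1/3, 1/3)
2. H lies on line LX with LH:HX = 2:3 ⇒ H = (0, 2/5)
line HV meets ZL at S = (2, 0)
V = H + t·(S−H) with t = 1/6, so HV:VS = 1/6:5/6

HV:VS = 1/5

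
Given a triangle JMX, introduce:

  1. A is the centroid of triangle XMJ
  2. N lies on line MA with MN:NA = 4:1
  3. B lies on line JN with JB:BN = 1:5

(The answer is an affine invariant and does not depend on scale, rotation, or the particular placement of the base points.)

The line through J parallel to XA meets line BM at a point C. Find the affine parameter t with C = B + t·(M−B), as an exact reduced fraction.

Work in coordinates with J = (0, 0), M = (1, 0), X = (0, 1).
1. A is the centroid of triangle XMJ ⇒ A = (1/3, 1/3)
2. N lies on line MA with MN:NA = 4:1 ⇒ N = (7/15, 4/15)
3. B lies on line JN with JB:BN = 1:5 ⇒ B = (7/90, 2/45)
through J parallel to XA: direction (1/3, -2/3); meets BM at C = (-2/81, 4/81)
C = B + t·(M−B) with t = -1/9

t = -1/9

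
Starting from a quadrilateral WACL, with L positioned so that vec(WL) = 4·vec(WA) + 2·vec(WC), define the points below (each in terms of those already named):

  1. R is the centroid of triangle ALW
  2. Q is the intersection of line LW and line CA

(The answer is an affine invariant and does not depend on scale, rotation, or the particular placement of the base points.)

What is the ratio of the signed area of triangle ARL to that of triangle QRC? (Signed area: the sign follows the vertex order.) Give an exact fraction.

Work in coordinates with W = (0, 0), A = (1, 0), C = (0, 1), L = (4, 2).
1. R is the centroid of triangle ALW ⇒ R = (5/3, 2/3)
2. Q is the intersection of line LW and line CA ⇒ Q = (2/3, 1/3)
2·[ARL] = -2/3, 2·[QRC] = 8/9
[ARL]:[QRC] = -2/3:8/9 = -3/4

[ARL]:[QRC] = -3/4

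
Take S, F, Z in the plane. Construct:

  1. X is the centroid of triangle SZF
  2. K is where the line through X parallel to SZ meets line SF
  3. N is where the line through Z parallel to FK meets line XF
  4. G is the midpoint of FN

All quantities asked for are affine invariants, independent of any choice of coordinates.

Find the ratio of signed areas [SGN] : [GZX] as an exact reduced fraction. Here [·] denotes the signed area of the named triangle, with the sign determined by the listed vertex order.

[SGN]:[GZX] = -3

Choose coordinates S = (0, 0), F = (1, 0), Z = (0, 1).
1. X is the centroid of triangle SZF ⇒ X = (1/3, 1/3)
2. K is where the line through X parallel to SZ meets line SF ⇒ K = (1/3, 0)
3. N is where the line through Z parallel to FK meets line XF ⇒ N = (-1, 1)
4. G is the midpoint of FN ⇒ G = (0, 1/2)
2·[SGN] = 1/2, 2·[GZX] = -1/6
[SGN]:[GZX] = 1/2:-1/6 = -3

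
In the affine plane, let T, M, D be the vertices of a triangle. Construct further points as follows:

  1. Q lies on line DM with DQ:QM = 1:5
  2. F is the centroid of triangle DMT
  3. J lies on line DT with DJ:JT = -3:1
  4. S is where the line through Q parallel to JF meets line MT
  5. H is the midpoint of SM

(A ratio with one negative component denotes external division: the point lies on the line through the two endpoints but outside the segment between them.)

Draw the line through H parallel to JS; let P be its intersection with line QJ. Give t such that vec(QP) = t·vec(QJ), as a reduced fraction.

t = 1/22

Work in coordinates with T = (0, 0), M = (1, 0), D = (0, 1).
1. Q lies on line DM with DQ:QM = 1:5 ⇒ Q = (1/6, 5/6)
2. F is the centroid of triangle DMT ⇒ F = (1/3, 1/3)
3. J lies on line DT with DJ:JT = -3:1 ⇒ J = (0, -1/2)
4. S is where the line through Q parallel to JF meets line MT ⇒ S = (-1/6, 0)
5. H is the midpoint of SM ⇒ H = (5/12, 0)
through H parallel to JS: direction (-1/6, 1/2); meets QJ at P = (7/44, 17/22)
P = Q + t·(J−Q) with t = 1/22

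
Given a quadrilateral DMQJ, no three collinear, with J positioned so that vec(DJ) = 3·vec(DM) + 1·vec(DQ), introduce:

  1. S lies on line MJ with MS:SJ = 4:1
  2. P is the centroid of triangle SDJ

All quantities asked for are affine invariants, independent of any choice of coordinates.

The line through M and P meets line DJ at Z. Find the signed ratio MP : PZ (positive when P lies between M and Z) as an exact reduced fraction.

Assign D = (0, 0), M = (1, 0), Q = (0, 1), J = (3, 1) — the answer is frame-independent, so this choice is without loss of generality.
1. S lies on line MJ with MS:SJ = 4:1 ⇒ S = (13/5, 4/5)
2. P is the centroid of triangle SDJ ⇒ P = (28/15, 3/5)
line MP meets DJ at Z = (27/14, 9/14)
P = M + t·(Z−M) with t = 14/15, so MP:PZ = 14/15:1/15

MP:PZ = 14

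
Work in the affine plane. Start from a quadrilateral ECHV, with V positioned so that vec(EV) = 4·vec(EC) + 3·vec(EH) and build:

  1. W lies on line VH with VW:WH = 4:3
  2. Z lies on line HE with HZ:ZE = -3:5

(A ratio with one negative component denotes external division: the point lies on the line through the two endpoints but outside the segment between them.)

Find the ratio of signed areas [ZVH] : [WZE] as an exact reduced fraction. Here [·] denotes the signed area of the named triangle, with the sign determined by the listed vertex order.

[ZVH]:[WZE] = -7/5

Choose coordinates E = (0, 0), C = (1, 0), H = (0, 1), V = (4, 3).
1. W lies on line VH with VW:WH = 4:3 ⇒ W = (12/7, 13/7)
2. Z lies on line HE with HZ:ZE = -3:5 ⇒ Z = (0, 5/2)
2·[ZVH] = -6, 2·[WZE] = 30/7
[ZVH]:[WZE] = -6:30/7 = -7/5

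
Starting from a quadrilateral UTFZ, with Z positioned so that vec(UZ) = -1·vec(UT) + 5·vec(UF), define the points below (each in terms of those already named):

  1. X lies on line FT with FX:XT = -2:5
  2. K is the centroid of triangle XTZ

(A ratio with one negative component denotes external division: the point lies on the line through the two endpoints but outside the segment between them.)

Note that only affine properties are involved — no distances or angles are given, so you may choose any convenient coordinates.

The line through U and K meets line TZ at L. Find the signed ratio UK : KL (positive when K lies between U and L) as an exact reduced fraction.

UK:KL = 2

Choose coordinates U = (0, 0), T = (1, 0), F = (0, 1), Z = (-1, 5).
1. X lies on line FT with FX:XT = -2:5 ⇒ X = (-2/3, 5/3)
2. K is the centroid of triangle XTZ ⇒ K = (-2/9, 20/9)
line UK meets TZ at L = (-1/3, 10/3)
K = U + t·(L−U) with t = 2/3, so UK:KL = 2/3:1/3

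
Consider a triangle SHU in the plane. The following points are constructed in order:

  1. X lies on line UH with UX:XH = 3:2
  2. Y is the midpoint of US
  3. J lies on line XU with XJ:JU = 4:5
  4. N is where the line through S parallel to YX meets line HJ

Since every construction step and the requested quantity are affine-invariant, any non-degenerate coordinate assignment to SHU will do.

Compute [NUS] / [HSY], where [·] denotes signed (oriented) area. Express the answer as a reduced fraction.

Choose coordinates S = (0, 0), H = (1, 0), U = (0, 1).
1. X lies on line UH with UX:XH = 3:2 ⇒ X = (3/5, 2/5)
2. Y is the midpoint of US ⇒ Y = (0, 1/2)
3. J lies on line XU with XJ:JU = 4:5 ⇒ J = (1/3, 2/3)
4. N is where the line through S parallel to YX meets line HJ ⇒ N = (6/5, -1/5)
2·[NUS] = 6/5, 2·[HSY] = -1/2
[NUS]:[HSY] = 6/5:-1/2 = -12/5

[NUS]:[HSY] = -12/5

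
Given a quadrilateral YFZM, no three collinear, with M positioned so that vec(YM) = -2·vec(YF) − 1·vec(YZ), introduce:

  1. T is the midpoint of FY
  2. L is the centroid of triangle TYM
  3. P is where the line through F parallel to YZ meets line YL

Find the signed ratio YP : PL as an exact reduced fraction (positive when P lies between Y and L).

YP:PL = -2/3

Choose coordinates Y = (0, 0), F = (1, 0), Z = (0, 1), M = (-2, -1).
1. T is the midpoint of FY ⇒ T = (1/2, 0)
2. L is the centroid of triangle TYM ⇒ L = (-1/2, -1/3)
3. P is where the line through F parallel to YZ meets line YL ⇒ P = (1, 2/3)
P = Y + t·(L−Y) with t = -2, so YP:PL = t:(1−t) = -2:3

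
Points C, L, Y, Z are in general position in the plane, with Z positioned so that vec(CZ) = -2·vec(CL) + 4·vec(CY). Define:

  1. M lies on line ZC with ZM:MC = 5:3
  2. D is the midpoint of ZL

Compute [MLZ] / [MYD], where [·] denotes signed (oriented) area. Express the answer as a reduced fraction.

[MLZ]:[MYD] = 5

Work in coordinates with C = (0, 0), L = (1, 0), Y = (0, 1), Z = (-2, 4).
1. M lies on line ZC with ZM:MC = 5:3 ⇒ M = (-3/4, 3/2)
2. D is the midpoint of ZL ⇒ D = (-1/2, 2)
2·[MLZ] = 5/2, 2·[MYD] = 1/2
[MLZ]:[MYD] = 5/2:1/2 = 5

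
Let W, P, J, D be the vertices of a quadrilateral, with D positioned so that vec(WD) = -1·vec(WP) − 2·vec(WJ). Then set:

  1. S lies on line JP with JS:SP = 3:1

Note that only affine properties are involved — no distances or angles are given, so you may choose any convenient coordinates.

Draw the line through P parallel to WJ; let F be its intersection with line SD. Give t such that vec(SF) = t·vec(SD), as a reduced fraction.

Work in coordinates with W = (0, 0), P = (1, 0), J = (0, 1), D = (-1, -2).
1. S lies on line JP with JS:SP = 3:1 ⇒ S = (3/4, 1/4)
through P parallel to WJ: direction (0, 1); meets SD at F = (1, 4/7)
F = S + t·(D−S) with t = -1/7

t = -1/7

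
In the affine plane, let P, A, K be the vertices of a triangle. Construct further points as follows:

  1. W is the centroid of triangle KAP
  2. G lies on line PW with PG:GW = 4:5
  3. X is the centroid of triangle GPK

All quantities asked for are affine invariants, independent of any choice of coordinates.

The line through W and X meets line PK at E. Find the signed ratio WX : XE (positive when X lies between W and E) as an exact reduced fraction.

WX:XE = 23/4

Assign P = (0, 0), A = (1, 0), K = (0, 1) — the answer is frame-independent, so this choice is without loss of generality.
1. W is the centroid of triangle KAP ⇒ W = (1/3, 1/3)
2. G lies on line PW with PG:GW = 4:5 ⇒ G = (4/27, 4/27)
3. X is the centroid of triangle GPK ⇒ X = (4/81, 31/81)
line WX meets PK at E = (0, 9/23)
X = W + t·(E−W) with t = 23/27, so WX:XE = 23/27:4/27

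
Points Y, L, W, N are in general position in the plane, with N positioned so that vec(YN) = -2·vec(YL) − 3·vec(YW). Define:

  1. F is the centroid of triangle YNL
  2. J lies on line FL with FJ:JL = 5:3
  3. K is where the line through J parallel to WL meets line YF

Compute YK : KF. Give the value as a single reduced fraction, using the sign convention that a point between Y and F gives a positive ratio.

Choose coordinates Y = (0, 0), L = (1, 0), W = (0, 1), N = (-2, -3).
1. F is the centroid of triangle YNL ⇒ F = (-1/3, -1)
2. J lies on line FL with FJ:JL = 5:3 ⇒ J = (1/2, -3/8)
3. K is where the line through J parallel to WL meets line YF ⇒ K = (1/32, 3/32)
K = Y + t·(F−Y) with t = -3/32, so YK:KF = t:(1−t) = -3/32:35/32

YK:KF = -3/35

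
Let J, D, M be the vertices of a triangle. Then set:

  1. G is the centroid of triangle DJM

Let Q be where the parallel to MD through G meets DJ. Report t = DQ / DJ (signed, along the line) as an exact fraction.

Work in coordinates with J = (0, 0), D = (1, 0), M = (0, 1).
1. G is the centroid of triangle DJM ⇒ G = (1/3, 1/3)
through G parallel to MD: direction (1, -1); meets DJ at Q = (2/3, 0)
Q = D + t·(J−D) with t = 1/3

t = 1/3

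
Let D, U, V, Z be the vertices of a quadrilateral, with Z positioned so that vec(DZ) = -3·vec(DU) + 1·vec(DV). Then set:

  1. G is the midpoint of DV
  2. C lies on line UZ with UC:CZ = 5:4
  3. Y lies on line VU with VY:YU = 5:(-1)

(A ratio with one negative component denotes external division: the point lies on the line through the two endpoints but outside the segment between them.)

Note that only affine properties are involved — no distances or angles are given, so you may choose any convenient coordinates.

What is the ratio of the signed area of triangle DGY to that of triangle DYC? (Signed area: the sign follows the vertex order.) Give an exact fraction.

[DGY]:[DYC] = -45/28

Assign D = (0, 0), U = (1, 0), V = (0, 1), Z = (-3, 1) — the answer is frame-independent, so this choice is without loss of generality.
1. G is the midpoint of DV ⇒ G = (0, 1/2)
2. C lies on line UZ with UC:CZ = 5:4 ⇒ C = (-11/9, 5/9)
3. Y lies on line VU with VY:YU = 5:(-1) ⇒ Y = (5/4, -1/4)
2·[DGY] = -5/8, 2·[DYC] = 7/18
[DGY]:[DYC] = -5/8:7/18 = -45/28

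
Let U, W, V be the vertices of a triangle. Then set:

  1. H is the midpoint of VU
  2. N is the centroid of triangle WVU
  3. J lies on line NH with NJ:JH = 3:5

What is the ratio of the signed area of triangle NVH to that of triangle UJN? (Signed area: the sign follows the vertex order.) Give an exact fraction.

[NVH]:[UJN] = -8/3

Set U = (0, 0), W = (1, 0), V = (0, 1); any affine frame gives the same invariant.
1. H is the midpoint of VU ⇒ H = (0, 1/2)
2. N is the centroid of triangle WVU ⇒ N = (1/3, 1/3)
3. J lies on line NH with NJ:JH = 3:5 ⇒ J = (5/24, 19/48)
2·[NVH] = 1/6, 2·[UJN] = -1/16
[NVH]:[UJN] = 1/6:-1/16 = -8/3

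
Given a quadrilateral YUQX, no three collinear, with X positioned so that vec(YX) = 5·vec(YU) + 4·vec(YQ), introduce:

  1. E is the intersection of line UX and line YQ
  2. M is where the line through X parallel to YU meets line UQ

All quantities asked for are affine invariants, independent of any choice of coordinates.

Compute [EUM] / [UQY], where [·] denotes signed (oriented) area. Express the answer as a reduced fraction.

Set Y = (0, 0), U = (1, 0), Q = (0, 1), X = (5, 4); any affine frame gives the same invariant.
1. E is the intersection of line UX and line YQ ⇒ E = (0, -1)
2. M is where the line through X parallel to YU meets line UQ ⇒ M = (-3, 4)
2·[EUM] = 8, 2·[UQY] = 1
[EUM]:[UQY] = 8:1 = 8

[EUM]:[UQY] = 8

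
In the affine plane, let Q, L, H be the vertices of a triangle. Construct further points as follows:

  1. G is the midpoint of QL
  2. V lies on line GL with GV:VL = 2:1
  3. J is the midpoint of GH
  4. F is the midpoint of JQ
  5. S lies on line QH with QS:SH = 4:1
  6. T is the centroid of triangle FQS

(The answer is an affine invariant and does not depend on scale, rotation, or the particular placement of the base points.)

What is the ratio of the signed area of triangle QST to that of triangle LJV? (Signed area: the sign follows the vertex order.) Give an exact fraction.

Set Q = (0, 0), L = (1, 0), H = (0, 1); any affine frame gives the same invariant.
1. G is the midpoint of QL ⇒ G = (1/2, 0)
2. V lies on line GL with GV:VL = 2:1 ⇒ V = (5/6, 0)
3. J is the midpoint of GH ⇒ J = (1/4, 1/2)
4. F is the midpoint of JQ ⇒ F = (1/8, 1/4)
5. S lies on line QH with QS:SH = 4:1 ⇒ S = (0, 4/5)
6. T is the centroid of triangle FQS ⇒ T = (1/24, 7/20)
2·[QST] = -1/30, 2·[LJV] = 1/12
[QST]:[LJV] = -1/30:1/12 = -2/5

[QST]:[LJV] = -2/5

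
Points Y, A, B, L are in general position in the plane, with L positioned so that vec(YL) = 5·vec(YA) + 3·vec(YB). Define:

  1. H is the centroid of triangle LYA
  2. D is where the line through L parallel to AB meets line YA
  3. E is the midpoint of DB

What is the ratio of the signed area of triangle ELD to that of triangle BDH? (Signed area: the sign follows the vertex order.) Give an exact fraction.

Assign Y = (0, 0), A = (1, 0), B = (0, 1), L = (5, 3) — the answer is frame-independent, so this choice is without loss of generality.
1. H is the centroid of triangle LYA ⇒ H = (2, 1)
2. D is where the line through L parallel to AB meets line YA ⇒ D = (8, 0)
3. E is the midpoint of DB ⇒ E = (4, 1/2)
2·[ELD] = -21/2, 2·[BDH] = 2
[ELD]:[BDH] = -21/2:2 = -21/4

[ELD]:[BDH] = -21/4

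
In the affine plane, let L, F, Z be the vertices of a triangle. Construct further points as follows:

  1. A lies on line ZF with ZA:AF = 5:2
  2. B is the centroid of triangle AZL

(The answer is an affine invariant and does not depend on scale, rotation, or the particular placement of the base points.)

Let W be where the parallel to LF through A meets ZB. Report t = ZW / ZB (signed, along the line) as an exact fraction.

t = 5/4

Assign L = (0, 0), F = (1, 0), Z = (0, 1) — the answer is frame-independent, so this choice is without loss of generality.
1. A lies on line ZF with ZA:AF = 5:2 ⇒ A = (5/7, 2/7)
2. B is the centroid of triangle AZL ⇒ B = (5/21, 3/7)
through A parallel to LF: direction (1, 0); meets ZB at W = (25/84, 2/7)
W = Z + t·(B−Z) with t = 5/4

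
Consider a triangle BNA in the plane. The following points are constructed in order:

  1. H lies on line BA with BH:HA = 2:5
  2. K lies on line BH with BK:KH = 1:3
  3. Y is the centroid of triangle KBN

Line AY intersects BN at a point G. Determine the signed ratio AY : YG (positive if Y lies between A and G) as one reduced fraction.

AY:YG = 41

Assign B = (0, 0), N = (1, 0), A = (0, 1) — the answer is frame-independent, so this choice is without loss of generality.
1. H lies on line BA with BH:HA = 2:5 ⇒ H = (0, 2/7)
2. K lies on line BH with BK:KH = 1:3 ⇒ K = (0, 1/14)
3. Y is the centroid of triangle KBN ⇒ Y = (1/3, 1/42)
line AY meets BN at G = (14/41, 0)
Y = A + t·(G−A) with t = 41/42, so AY:YG = 41/42:1/42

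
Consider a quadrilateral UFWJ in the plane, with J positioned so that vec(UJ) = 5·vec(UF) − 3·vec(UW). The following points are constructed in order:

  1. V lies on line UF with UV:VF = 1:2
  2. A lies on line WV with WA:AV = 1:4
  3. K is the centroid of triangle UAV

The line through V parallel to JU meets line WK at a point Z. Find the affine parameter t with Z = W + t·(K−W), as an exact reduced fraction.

Set U = (0, 0), F = (1, 0), W = (0, 1), J = (5, -3); any affine frame gives the same invariant.
1. V lies on line UF with UV:VF = 1:2 ⇒ V = (1/3, 0)
2. A lies on line WV with WA:AV = 1:4 ⇒ A = (1/15, 4/5)
3. K is the centroid of triangle UAV ⇒ K = (2/15, 4/15)
through V parallel to JU: direction (-5, 3); meets WK at Z = (8/49, 5/49)
Z = W + t·(K−W) with t = 60/49

t = 60/49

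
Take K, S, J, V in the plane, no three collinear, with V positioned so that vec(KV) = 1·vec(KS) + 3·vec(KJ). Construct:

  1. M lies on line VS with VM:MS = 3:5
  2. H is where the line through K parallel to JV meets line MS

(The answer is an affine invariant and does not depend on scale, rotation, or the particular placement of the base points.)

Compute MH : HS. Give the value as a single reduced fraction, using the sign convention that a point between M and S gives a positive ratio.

MH:HS = -1/16

Work in coordinates with K = (0, 0), S = (1, 0), J = (0, 1), V = (1, 3).
1. M lies on line VS with VM:MS = 3:5 ⇒ M = (1, 15/8)
2. H is where the line through K parallel to JV meets line MS ⇒ H = (1, 2)
H = M + t·(S−M) with t = -1/15, so MH:HS = t:(1−t) = -1/15:16/15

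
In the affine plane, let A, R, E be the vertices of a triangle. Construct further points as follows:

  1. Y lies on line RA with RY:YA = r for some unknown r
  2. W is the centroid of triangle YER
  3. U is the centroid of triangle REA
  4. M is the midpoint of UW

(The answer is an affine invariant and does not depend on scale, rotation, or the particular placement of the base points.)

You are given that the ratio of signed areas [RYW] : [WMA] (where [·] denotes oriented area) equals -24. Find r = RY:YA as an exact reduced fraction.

r = 4

Assign A = (0, 0), R = (1, 0), E = (0, 1) — the answer is frame-independent, so this choice is without loss of generality.
1. With RY:YA = r, write λ = r/(r+1) so Y = R + λ·(A−R); Y is affine-linear in λ
2. W is the centroid of triangle YER ⇒ W is an affine combination of earlier points and hence also affine-linear in λ
3. U is the centroid of triangle REA ⇒ U = (1/3, 1/3)
4. M is the midpoint of UW ⇒ M is an affine combination of earlier points and hence also affine-linear in λ
Every point depending on Y is an affine combination of Y and λ-independent points, so each such coordinate is linear in λ; the λ² term in each signed area is a multiple of (A−R)×(A−R) = 0, so 2·[RYW] and 2·[WMA] are each linear in λ. Evaluating at λ=0 and λ=1:
  2·[RYW] = -1/3·λ,   2·[WMA] = -1/18·λ + 1/18
So [RYW]:[WMA] = (-1/3·λ) / (-1/18·λ + 1/18). Setting this equal to -24:
  -1/3·λ = -24·(-1/18·λ + 1/18)  ⇒  λ = 4/5
Then r = λ/(1−λ) = (4/5)/(1/5) = 4. Check: with r = 4, Y = (1/5, 0) and [RYW]:[WMA] = -24 as required.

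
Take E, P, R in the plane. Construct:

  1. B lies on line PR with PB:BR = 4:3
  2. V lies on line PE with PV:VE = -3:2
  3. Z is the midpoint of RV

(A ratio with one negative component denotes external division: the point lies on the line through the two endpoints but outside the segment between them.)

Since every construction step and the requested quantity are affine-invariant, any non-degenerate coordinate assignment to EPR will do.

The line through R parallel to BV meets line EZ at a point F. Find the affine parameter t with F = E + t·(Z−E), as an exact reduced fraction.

Set E = (0, 0), P = (1, 0), R = (0, 1); any affine frame gives the same invariant.
1. B lies on line PR with PB:BR = 4:3 ⇒ B = (3/7, 4/7)
2. V lies on line PE with PV:VE = -3:2 ⇒ V = (-2, 0)
3. Z is the midpoint of RV ⇒ Z = (-1, 1/2)
through R parallel to BV: direction (-17/7, -4/7); meets EZ at F = (-34/25, 17/25)
F = E + t·(Z−E) with t = 34/25

t = 34/25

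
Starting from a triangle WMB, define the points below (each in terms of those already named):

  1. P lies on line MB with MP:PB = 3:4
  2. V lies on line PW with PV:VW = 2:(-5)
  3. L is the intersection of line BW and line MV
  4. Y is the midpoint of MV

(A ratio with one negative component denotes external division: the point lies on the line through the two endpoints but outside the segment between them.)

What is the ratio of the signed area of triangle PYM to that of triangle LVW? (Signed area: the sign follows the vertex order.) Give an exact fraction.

Work in coordinates with W = (0, 0), M = (1, 0), B = (0, 1).
1. P lies on line MB with MP:PB = 3:4 ⇒ P = (4/7, 3/7)
2. V lies on line PW with PV:VW = 2:(-5) ⇒ V = (20/21, 5/7)
3. L is the intersection of line BW and line MV ⇒ L = (0, 15)
4. Y is the midpoint of MV ⇒ Y = (41/42, 5/14)
2·[PYM] = -1/7, 2·[LVW] = -100/7
[PYM]:[LVW] = -1/7:-100/7 = 1/100

[PYM]:[LVW] = 1/100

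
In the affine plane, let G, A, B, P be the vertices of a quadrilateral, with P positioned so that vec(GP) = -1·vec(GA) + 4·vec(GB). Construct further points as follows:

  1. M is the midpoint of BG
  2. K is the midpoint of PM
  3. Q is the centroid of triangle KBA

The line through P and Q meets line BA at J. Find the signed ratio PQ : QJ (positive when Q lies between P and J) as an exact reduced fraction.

Assign G = (0, 0), A = (1, 0), B = (0, 1), P = (-1, 4) — the answer is frame-independent, so this choice is without loss of generality.
1. M is the midpoint of BG ⇒ M = (0, 1/2)
2. K is the midpoint of PM ⇒ K = (-1/2, 9/4)
3. Q is the centroid of triangle KBA ⇒ Q = (1/6, 13/12)
line PQ meets BA at J = (1/3, 2/3)
Q = P + t·(J−P) with t = 7/8, so PQ:QJ = 7/8:1/8

PQ:QJ = 7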